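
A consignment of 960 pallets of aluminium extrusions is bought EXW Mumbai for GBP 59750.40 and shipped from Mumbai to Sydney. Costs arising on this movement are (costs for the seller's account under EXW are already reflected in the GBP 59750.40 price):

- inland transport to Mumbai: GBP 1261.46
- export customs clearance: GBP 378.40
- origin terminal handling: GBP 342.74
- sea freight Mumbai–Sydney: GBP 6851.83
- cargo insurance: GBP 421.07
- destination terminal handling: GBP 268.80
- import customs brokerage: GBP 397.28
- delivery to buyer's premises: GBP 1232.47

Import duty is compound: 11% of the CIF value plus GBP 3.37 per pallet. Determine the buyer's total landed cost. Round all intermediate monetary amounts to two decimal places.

Total landed cost: GBP 81730.30

EXW: the seller makes goods available at their premises; the buyer bears all onward costs.
CIF value = EXW price + inland to port + export clearance + origin terminal + freight + insurance = 59750.40 + 1261.46 + 378.40 + 342.74 + 6851.83 + 421.07 = 69005.90
Ad valorem component: 69005.90 × 11% = 7590.65
Specific component: 960 × 3.37 = 3235.20
Import duty = 7590.65 + 3235.20 = 10825.85
Buyer bears: inland to port 1261.46 + export clearance 378.40 + origin terminal 342.74 + freight 6851.83 + insurance 421.07 + destination terminal 268.80 + brokerage 397.28 + delivery 1232.47 + duty 10825.85 = 21979.90
Landed cost = invoice 59750.40 + 21979.90 = 81730.30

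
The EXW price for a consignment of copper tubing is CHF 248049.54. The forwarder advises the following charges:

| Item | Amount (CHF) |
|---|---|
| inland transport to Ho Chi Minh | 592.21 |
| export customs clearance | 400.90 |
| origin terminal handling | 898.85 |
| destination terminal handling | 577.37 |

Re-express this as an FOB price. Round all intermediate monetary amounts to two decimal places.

Not relevant to the conversion: destination terminal — on the buyer under both terms; not part of either seller's price.
From EXW to FOB, the seller additionally bears: inland to port, export clearance, origin terminal.
FOB price = 248049.54 + 592.21 + 400.90 + 898.85 = 249941.50

FOB price: CHF 249941.50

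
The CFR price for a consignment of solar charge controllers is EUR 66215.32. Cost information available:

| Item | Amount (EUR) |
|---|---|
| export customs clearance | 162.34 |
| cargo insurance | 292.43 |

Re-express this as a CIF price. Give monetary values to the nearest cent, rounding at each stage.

Not relevant to the conversion: export clearance — on the seller under both CFR and CIF; already in the CFR price and stays in the CIF price.
From CFR to CIF, the seller additionally bears: insurance.
CIF price = 66215.32 + 292.43 = 66507.75

CIF price: EUR 66507.75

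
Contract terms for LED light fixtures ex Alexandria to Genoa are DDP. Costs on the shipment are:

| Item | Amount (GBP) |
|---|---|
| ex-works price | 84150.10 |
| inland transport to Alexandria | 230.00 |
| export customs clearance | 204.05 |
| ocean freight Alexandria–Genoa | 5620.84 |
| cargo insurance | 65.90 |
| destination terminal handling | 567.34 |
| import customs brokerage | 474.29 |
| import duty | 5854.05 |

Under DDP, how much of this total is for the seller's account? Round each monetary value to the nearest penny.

Seller's account: GBP 97166.57

DDP: the seller bears all costs including import duty.
Seller's account: goods 84150.10 + inland to port 230.00 + export clearance 204.05 + freight 5620.84 + insurance 65.90 + destination terminal 567.34 + brokerage 474.29 + duty 5854.05 = 97166.57
Buyer's account: 0.00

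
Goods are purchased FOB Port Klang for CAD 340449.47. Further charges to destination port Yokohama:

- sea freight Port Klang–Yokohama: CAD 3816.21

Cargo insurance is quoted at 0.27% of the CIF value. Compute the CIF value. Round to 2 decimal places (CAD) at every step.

Let C be the CIF value. C = FOB price + freight + 0.27% × C
C − 0.27% × C = 340449.47 + 3816.21
0.9973 × C = 344265.68
C = 344265.68 / 0.9973 = 345197.71
Insurance premium = 0.27% × 345197.71 = 932.03

CIF value: CAD 345197.71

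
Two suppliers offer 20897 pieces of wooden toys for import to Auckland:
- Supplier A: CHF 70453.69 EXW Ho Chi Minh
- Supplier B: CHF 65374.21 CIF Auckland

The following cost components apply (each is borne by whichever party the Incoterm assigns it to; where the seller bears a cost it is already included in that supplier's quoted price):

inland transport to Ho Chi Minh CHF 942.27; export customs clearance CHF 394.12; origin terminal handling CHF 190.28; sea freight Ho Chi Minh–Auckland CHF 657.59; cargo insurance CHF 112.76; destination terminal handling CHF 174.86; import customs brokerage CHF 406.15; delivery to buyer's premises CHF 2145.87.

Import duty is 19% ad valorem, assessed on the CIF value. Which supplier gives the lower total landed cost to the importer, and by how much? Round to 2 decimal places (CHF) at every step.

Supplier A (EXW):
CIF value = EXW price + inland to port + export clearance + origin terminal + freight + insurance = 70453.69 + 942.27 + 394.12 + 190.28 + 657.59 + 112.76 = 72750.71
Import duty = 72750.71 × 19% = 13822.63
Buyer bears (A): 942.27 + 394.12 + 190.28 + 657.59 + 112.76 + 174.86 + 406.15 + 2145.87 = 5023.90
Landed cost (A) = invoice 70453.69 + 5023.90 + duty 13822.63 = 89300.22
Supplier B (CIF):
The CIF price already equals the CIF value: 65374.21
Import duty = 65374.21 × 19% = 12421.10
Buyer bears (B): 174.86 + 406.15 + 2145.87 = 2726.88
Landed cost (B) = invoice 65374.21 + 2726.88 + duty 12421.10 = 80522.19
Difference = |89300.22 − 80522.19| = 8778.03

Supplier B is cheaper by CHF 8778.03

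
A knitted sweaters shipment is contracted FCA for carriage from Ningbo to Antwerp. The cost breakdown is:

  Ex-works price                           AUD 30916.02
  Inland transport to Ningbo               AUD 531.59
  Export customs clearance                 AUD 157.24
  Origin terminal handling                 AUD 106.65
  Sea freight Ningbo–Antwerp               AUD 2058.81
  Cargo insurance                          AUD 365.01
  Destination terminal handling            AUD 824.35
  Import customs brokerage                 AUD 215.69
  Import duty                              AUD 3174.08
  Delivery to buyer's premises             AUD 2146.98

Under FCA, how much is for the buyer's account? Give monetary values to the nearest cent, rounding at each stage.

FCA: the seller delivers export-cleared goods to the carrier; the buyer bears costs from that point.
Seller's account: goods 30916.02 + inland to port 531.59 + export clearance 157.24 = 31604.85
Buyer's account: origin terminal 106.65 + freight 2058.81 + insurance 365.01 + destination terminal 824.35 + brokerage 215.69 + duty 3174.08 + delivery 2146.98 = 8891.57

Buyer's account: AUD 8891.57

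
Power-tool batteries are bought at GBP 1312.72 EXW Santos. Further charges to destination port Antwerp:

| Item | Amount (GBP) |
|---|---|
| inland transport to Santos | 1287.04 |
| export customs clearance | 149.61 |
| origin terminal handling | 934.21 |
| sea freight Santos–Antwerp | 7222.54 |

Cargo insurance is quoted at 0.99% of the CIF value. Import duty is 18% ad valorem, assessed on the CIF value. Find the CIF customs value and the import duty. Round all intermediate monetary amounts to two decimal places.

CIF value: GBP 11015.17; import duty: GBP 1982.73

Let C be the CIF value. C = EXW price + pre-shipment costs + freight + 0.99% × C
C − 0.99% × C = 1312.72 + 1287.04 + 149.61 + 934.21 + 7222.54
0.9901 × C = 10906.12
C = 10906.12 / 0.9901 = 11015.17
Insurance premium = 0.99% × 11015.17 = 109.05
Import duty = 11015.17 × 18% = 1982.73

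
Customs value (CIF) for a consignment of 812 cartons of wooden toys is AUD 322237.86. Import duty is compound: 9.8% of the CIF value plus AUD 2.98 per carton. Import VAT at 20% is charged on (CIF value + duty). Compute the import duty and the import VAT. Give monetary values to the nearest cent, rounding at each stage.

Import duty: AUD 33999.07; import VAT: AUD 71247.39

Ad valorem component: 322237.86 × 9.8% = 31579.31
Specific component: 812 × 2.98 = 2419.76
Import duty = 31579.31 + 2419.76 = 33999.07
VAT base = CIF + duty = 322237.86 + 33999.07 = 356236.93
Import VAT = 356236.93 × 20% = 71247.39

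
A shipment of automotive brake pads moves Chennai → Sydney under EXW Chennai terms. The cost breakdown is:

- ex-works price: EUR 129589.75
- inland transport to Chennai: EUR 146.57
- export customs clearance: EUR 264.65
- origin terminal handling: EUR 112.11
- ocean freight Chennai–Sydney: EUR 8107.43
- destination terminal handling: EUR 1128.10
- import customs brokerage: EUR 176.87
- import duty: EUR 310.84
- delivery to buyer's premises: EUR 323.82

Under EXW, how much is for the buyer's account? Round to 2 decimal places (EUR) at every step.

EXW: the seller makes goods available at their premises; the buyer bears all onward costs.
Seller's account: goods 129589.75 = 129589.75
Buyer's account: inland to port 146.57 + export clearance 264.65 + origin terminal 112.11 + freight 8107.43 + destination terminal 1128.10 + brokerage 176.87 + duty 310.84 + delivery 323.82 = 10570.39

Buyer's account: EUR 10570.39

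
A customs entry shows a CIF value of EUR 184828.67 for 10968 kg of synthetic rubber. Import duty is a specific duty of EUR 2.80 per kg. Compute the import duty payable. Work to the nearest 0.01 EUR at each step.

Import duty = 10968 × 2.80 = 30710.40

Import duty: EUR 30710.40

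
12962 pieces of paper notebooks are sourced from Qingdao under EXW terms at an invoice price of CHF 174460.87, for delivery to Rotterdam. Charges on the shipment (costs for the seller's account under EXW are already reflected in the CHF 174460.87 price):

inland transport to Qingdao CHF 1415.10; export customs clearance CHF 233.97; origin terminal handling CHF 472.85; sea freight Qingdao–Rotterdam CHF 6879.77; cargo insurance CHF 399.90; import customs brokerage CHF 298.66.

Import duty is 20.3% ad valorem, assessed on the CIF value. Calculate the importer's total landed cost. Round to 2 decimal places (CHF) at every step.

EXW: the seller makes goods available at their premises; the buyer bears all onward costs.
CIF value = EXW price + inland to port + export clearance + origin terminal + freight + insurance = 174460.87 + 1415.10 + 233.97 + 472.85 + 6879.77 + 399.90 = 183862.46
Import duty = 183862.46 × 20.3% = 37324.08
Buyer bears: inland to port 1415.10 + export clearance 233.97 + origin terminal 472.85 + freight 6879.77 + insurance 399.90 + brokerage 298.66 + duty 37324.08 = 47024.33
Landed cost = invoice 174460.87 + 47024.33 = 221485.20

Total landed cost: CHF 221485.20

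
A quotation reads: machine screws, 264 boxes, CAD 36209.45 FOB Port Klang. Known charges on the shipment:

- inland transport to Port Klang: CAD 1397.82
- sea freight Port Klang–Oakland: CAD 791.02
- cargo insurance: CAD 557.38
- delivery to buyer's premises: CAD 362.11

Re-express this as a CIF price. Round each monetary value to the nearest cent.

CIF price: CAD 37557.85

Not relevant to the conversion: inland to port — on the seller under both FOB and CIF; already in the FOB price and stays in the CIF price. delivery — on the buyer under both terms; not part of either seller's price.
From FOB to CIF, the seller additionally bears: freight, insurance.
CIF price = 36209.45 + 791.02 + 557.38 = 37557.85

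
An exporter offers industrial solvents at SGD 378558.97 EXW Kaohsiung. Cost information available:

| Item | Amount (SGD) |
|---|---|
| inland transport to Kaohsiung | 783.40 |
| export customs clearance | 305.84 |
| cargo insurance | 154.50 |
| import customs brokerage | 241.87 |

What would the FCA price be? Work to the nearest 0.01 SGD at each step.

Not relevant to the conversion: brokerage, insurance — on the buyer under both terms; not part of either seller's price.
From EXW to FCA, the seller additionally bears: inland to port, export clearance.
FCA price = 378558.97 + 783.40 + 305.84 = 379648.21

FCA price: SGD 379648.21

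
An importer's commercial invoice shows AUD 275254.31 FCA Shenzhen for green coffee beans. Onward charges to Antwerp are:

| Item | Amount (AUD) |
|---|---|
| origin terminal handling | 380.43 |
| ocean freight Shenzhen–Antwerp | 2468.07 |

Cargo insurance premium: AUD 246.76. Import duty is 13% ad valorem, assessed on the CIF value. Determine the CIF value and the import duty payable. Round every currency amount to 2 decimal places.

CIF = FCA price + pre-shipment costs + freight + insurance
CIF = 275254.31 + 380.43 + 2468.07 + 246.76 = 278349.57
Import duty = 278349.57 × 13% = 36185.44

CIF value: AUD 278349.57; import duty: AUD 36185.44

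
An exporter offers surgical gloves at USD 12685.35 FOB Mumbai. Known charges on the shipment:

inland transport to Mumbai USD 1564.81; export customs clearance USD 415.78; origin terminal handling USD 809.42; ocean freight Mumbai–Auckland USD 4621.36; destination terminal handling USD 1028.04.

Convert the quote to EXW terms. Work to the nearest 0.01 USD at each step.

Not relevant to the conversion: destination terminal, freight — on the buyer under both terms; not part of either seller's price.
From FOB to EXW, the seller no longer bears: inland to port, export clearance, origin terminal.
EXW price = 12685.35 − 1564.81 − 415.78 − 809.42 = 9895.34

EXW price: USD 9895.34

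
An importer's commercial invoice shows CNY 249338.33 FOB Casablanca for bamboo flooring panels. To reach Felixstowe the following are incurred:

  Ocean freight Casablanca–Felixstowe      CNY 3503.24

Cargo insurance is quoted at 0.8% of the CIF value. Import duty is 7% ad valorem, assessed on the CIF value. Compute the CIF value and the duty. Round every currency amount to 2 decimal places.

Let C be the CIF value. C = FOB price + freight + 0.8% × C
C − 0.8% × C = 249338.33 + 3503.24
0.992 × C = 252841.57
C = 252841.57 / 0.992 = 254880.61
Insurance premium = 0.8% × 254880.61 = 2039.04
Import duty = 254880.61 × 7% = 17841.64

CIF value: CNY 254880.61; import duty: CNY 17841.64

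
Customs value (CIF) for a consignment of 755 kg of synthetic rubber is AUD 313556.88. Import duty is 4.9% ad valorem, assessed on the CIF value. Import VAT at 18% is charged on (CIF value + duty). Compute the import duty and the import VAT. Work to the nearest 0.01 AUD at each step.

Import duty: AUD 15364.29; import VAT: AUD 59205.81

Import duty = 313556.88 × 4.9% = 15364.29
VAT base = CIF + duty = 313556.88 + 15364.29 = 328921.17
Import VAT = 328921.17 × 18% = 59205.81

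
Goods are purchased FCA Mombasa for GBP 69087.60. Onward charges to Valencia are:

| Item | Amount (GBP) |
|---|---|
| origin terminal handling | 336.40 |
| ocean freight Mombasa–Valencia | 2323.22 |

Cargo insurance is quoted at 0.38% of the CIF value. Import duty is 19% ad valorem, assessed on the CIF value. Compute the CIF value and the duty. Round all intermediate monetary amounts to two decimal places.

Let C be the CIF value. C = FCA price + pre-shipment costs + freight + 0.38% × C
C − 0.38% × C = 69087.60 + 336.40 + 2323.22
0.9962 × C = 71747.22
C = 71747.22 / 0.9962 = 72020.90
Insurance premium = 0.38% × 72020.90 = 273.68
Import duty = 72020.90 × 19% = 13683.97

CIF value: GBP 72020.90; import duty: GBP 13683.97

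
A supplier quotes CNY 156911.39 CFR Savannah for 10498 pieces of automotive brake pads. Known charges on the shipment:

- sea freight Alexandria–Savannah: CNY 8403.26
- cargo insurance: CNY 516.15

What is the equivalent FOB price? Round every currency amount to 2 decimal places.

Not relevant to the conversion: insurance — on the buyer under both terms; not part of either seller's price.
From CFR to FOB, the seller no longer bears: freight.
FOB price = 156911.39 − 8403.26 = 148508.13

FOB price: CNY 148508.13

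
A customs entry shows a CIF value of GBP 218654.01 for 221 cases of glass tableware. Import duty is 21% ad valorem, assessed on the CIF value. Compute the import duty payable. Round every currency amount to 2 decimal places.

Import duty: GBP 45917.34

Import duty = 218654.01 × 21% = 45917.34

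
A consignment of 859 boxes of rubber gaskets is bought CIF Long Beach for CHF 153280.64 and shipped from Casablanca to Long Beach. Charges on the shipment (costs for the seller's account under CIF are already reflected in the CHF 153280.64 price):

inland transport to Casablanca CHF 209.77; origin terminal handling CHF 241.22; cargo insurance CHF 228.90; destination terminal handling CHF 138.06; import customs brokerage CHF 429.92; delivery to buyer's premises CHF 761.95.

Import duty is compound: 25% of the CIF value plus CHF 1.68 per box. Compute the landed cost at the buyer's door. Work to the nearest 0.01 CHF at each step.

CIF: the seller pays costs through ocean freight and marine insurance to the destination port.
Already in the invoice (seller's account under CIF): inland to port, origin terminal, insurance — exclude.
The CIF price already equals the CIF value: 153280.64
Ad valorem component: 153280.64 × 25% = 38320.16
Specific component: 859 × 1.68 = 1443.12
Import duty = 38320.16 + 1443.12 = 39763.28
Buyer bears: destination terminal 138.06 + brokerage 429.92 + delivery 761.95 + duty 39763.28 = 41093.21
Landed cost = invoice 153280.64 + 41093.21 = 194373.85

Total landed cost: CHF 194373.85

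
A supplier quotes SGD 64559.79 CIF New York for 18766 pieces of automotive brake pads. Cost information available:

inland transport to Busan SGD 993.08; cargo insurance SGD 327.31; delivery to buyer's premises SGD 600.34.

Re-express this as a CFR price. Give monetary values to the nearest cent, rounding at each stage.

CFR price: SGD 64232.48

Not relevant to the conversion: inland to port — on the seller under both CIF and CFR; already in the CIF price and stays in the CFR price. delivery — on the buyer under both terms; not part of either seller's price.
From CIF to CFR, the seller no longer bears: insurance.
CFR price = 64559.79 − 327.31 = 64232.48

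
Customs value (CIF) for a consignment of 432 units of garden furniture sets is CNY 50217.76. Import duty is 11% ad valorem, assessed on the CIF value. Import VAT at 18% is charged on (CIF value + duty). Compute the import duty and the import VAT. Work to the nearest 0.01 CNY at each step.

Import duty: CNY 5523.95; import VAT: CNY 10033.51

Import duty = 50217.76 × 11% = 5523.95
VAT base = CIF + duty = 50217.76 + 5523.95 = 55741.71
Import VAT = 55741.71 × 18% = 10033.51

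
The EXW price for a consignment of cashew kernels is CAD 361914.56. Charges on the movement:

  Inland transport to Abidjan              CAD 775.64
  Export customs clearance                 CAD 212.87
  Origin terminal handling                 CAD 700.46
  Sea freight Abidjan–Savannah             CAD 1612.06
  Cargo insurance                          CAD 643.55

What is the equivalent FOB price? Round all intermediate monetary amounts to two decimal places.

Not relevant to the conversion: insurance, freight — on the buyer under both terms; not part of either seller's price.
From EXW to FOB, the seller additionally bears: inland to port, export clearance, origin terminal.
FOB price = 361914.56 + 775.64 + 212.87 + 700.46 = 363603.53

FOB price: CAD 363603.53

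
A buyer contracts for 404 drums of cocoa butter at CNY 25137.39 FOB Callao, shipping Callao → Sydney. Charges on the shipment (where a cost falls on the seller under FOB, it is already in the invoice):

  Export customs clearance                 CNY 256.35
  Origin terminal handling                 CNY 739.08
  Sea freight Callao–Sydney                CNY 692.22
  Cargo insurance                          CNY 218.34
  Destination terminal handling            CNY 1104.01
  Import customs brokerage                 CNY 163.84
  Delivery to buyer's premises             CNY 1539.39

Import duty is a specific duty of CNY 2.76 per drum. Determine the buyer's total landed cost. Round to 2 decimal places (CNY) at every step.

FOB: the seller bears costs until goods are on board at the origin port; the buyer bears freight, insurance and all costs thereafter.
Already in the invoice (seller's account under FOB): export clearance, origin terminal — exclude.
CIF value = FOB price + freight + insurance = 25137.39 + 692.22 + 218.34 = 26047.95
Import duty = 404 × 2.76 = 1115.04
Buyer bears: freight 692.22 + insurance 218.34 + destination terminal 1104.01 + brokerage 163.84 + delivery 1539.39 + duty 1115.04 = 4832.84
Landed cost = invoice 25137.39 + 4832.84 = 29970.23

Total landed cost: CNY 29970.23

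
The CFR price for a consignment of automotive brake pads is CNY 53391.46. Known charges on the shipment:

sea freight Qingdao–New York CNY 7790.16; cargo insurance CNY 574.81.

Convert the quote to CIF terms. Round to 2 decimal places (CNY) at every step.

CIF price: CNY 53966.27

Not relevant to the conversion: freight — on the seller under both CFR and CIF; already in the CFR price and stays in the CIF price.
From CFR to CIF, the seller additionally bears: insurance.
CIF price = 53391.46 + 574.81 = 53966.27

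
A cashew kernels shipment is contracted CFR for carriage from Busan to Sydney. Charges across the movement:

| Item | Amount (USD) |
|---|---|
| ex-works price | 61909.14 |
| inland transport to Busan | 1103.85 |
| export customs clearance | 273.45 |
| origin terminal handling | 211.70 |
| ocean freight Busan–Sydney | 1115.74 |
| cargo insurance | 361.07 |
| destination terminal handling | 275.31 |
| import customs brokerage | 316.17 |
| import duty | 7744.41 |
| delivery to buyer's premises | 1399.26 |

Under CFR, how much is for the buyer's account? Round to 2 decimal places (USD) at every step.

CFR: the seller pays costs through ocean freight to the destination port, but not insurance.
Seller's account: goods 61909.14 + inland to port 1103.85 + export clearance 273.45 + origin terminal 211.70 + freight 1115.74 = 64613.88
Buyer's account: insurance 361.07 + destination terminal 275.31 + brokerage 316.17 + duty 7744.41 + delivery 1399.26 = 10096.22

Buyer's account: USD 10096.22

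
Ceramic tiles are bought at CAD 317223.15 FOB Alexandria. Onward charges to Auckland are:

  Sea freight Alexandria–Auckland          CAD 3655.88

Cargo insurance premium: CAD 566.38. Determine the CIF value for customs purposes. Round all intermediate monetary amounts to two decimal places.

CIF = FOB price + freight + insurance
CIF = 317223.15 + 3655.88 + 566.38 = 321445.41

CIF value: CAD 321445.41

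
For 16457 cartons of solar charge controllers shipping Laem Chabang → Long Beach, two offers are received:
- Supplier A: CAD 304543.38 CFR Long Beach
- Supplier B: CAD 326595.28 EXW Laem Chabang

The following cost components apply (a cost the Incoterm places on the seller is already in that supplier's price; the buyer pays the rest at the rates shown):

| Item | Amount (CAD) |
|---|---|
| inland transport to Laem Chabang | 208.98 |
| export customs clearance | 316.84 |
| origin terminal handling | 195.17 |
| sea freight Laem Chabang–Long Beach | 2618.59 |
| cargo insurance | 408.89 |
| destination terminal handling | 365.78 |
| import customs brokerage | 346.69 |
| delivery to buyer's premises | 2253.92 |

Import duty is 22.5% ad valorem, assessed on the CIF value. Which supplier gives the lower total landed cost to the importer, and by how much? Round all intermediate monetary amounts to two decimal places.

Supplier A is cheaper by CAD 31104.56

Supplier A (CFR):
CIF value = CFR price + insurance = 304543.38 + 408.89 = 304952.27
Import duty = 304952.27 × 22.5% = 68614.26
Buyer bears (A): 408.89 + 365.78 + 346.69 + 2253.92 = 3375.28
Landed cost (A) = invoice 304543.38 + 3375.28 + duty 68614.26 = 376532.92
Supplier B (EXW):
CIF value = EXW price + inland to port + export clearance + origin terminal + freight + insurance = 326595.28 + 208.98 + 316.84 + 195.17 + 2618.59 + 408.89 = 330343.75
Import duty = 330343.75 × 22.5% = 74327.34
Buyer bears (B): 208.98 + 316.84 + 195.17 + 2618.59 + 408.89 + 365.78 + 346.69 + 2253.92 = 6714.86
Landed cost (B) = invoice 326595.28 + 6714.86 + duty 74327.34 = 407637.48
Difference = |376532.92 − 407637.48| = 31104.56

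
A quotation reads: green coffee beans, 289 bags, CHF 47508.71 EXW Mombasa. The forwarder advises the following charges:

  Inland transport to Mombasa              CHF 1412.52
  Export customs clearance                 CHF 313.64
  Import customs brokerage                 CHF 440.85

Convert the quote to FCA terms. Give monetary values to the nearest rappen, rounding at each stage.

Not relevant to the conversion: brokerage — on the buyer under both terms; not part of either seller's price.
From EXW to FCA, the seller additionally bears: inland to port, export clearance.
FCA price = 47508.71 + 1412.52 + 313.64 = 49234.87

FCA price: CHF 49234.87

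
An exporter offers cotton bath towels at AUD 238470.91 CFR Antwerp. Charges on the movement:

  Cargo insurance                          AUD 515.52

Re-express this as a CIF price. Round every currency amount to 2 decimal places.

CIF price: AUD 238986.43

From CFR to CIF, the seller additionally bears: insurance.
CIF price = 238470.91 + 515.52 = 238986.43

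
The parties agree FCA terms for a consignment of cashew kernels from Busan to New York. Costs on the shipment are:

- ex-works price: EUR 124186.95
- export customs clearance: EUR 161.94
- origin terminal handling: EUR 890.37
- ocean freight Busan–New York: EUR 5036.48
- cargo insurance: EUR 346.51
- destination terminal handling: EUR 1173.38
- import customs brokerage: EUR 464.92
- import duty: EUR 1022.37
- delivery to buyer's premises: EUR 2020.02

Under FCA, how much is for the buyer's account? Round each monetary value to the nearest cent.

Buyer's account: EUR 10954.05

FCA: the seller delivers export-cleared goods to the carrier; the buyer bears costs from that point.
Seller's account: goods 124186.95 + export clearance 161.94 = 124348.89
Buyer's account: origin terminal 890.37 + freight 5036.48 + insurance 346.51 + destination terminal 1173.38 + brokerage 464.92 + duty 1022.37 + delivery 2020.02 = 10954.05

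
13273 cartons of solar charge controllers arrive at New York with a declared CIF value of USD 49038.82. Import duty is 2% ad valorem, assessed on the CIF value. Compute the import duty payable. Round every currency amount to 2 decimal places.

Import duty: USD 980.78

Import duty = 49038.82 × 2% = 980.78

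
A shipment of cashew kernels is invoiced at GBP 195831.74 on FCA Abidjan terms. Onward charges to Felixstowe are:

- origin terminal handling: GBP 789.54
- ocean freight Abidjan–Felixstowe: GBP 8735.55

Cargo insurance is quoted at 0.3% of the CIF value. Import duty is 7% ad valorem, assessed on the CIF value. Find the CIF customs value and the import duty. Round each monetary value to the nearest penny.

CIF value: GBP 205974.75; import duty: GBP 14418.23

Let C be the CIF value. C = FCA price + pre-shipment costs + freight + 0.3% × C
C − 0.3% × C = 195831.74 + 789.54 + 8735.55
0.997 × C = 205356.83
C = 205356.83 / 0.997 = 205974.75
Insurance premium = 0.3% × 205974.75 = 617.92
Import duty = 205974.75 × 7% = 14418.23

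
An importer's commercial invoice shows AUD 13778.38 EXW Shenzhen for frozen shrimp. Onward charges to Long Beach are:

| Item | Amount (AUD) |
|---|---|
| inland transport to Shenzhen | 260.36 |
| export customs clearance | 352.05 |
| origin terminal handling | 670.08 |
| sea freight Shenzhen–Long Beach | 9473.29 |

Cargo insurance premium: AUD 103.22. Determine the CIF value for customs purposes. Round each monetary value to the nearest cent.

CIF value: AUD 24637.38

CIF = EXW price + pre-shipment costs + freight + insurance
CIF = 13778.38 + 260.36 + 352.05 + 670.08 + 9473.29 + 103.22 = 24637.38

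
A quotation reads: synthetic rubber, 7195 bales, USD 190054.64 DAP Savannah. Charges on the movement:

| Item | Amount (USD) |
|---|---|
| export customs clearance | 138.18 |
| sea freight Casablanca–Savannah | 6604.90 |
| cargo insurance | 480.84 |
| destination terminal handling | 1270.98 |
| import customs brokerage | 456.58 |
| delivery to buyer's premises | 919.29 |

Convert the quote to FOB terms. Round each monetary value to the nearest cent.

FOB price: USD 180778.63

Not relevant to the conversion: export clearance — on the seller under both DAP and FOB; already in the DAP price and stays in the FOB price. brokerage — on the buyer under both terms; not part of either seller's price.
From DAP to FOB, the seller no longer bears: freight, insurance, destination terminal, delivery.
FOB price = 190054.64 − 6604.90 − 480.84 − 1270.98 − 919.29 = 180778.63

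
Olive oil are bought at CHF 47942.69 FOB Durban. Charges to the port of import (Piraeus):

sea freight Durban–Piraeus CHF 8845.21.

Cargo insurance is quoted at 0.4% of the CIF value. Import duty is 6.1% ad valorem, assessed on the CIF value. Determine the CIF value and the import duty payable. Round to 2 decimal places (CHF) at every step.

CIF value: CHF 57015.96; import duty: CHF 3477.97

Let C be the CIF value. C = FOB price + freight + 0.4% × C
C − 0.4% × C = 47942.69 + 8845.21
0.996 × C = 56787.90
C = 56787.90 / 0.996 = 57015.96
Insurance premium = 0.4% × 57015.96 = 228.06
Import duty = 57015.96 × 6.1% = 3477.97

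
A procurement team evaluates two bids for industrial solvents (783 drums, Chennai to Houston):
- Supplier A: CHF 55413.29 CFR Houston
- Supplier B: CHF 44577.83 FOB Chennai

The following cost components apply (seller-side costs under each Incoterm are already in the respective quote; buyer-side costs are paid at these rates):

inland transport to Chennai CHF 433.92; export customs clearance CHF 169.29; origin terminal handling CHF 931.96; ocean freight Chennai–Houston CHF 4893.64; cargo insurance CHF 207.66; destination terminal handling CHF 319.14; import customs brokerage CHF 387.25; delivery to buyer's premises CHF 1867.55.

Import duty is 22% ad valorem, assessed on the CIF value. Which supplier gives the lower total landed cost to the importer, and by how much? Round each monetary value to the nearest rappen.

Supplier A (CFR):
CIF value = CFR price + insurance = 55413.29 + 207.66 = 55620.95
Import duty = 55620.95 × 22% = 12236.61
Buyer bears (A): 207.66 + 319.14 + 387.25 + 1867.55 = 2781.60
Landed cost (A) = invoice 55413.29 + 2781.60 + duty 12236.61 = 70431.50
Supplier B (FOB):
CIF value = FOB price + freight + insurance = 44577.83 + 4893.64 + 207.66 = 49679.13
Import duty = 49679.13 × 22% = 10929.41
Buyer bears (B): 4893.64 + 207.66 + 319.14 + 387.25 + 1867.55 = 7675.24
Landed cost (B) = invoice 44577.83 + 7675.24 + duty 10929.41 = 63182.48
Difference = |70431.50 − 63182.48| = 7249.02

Supplier B is cheaper by CHF 7249.02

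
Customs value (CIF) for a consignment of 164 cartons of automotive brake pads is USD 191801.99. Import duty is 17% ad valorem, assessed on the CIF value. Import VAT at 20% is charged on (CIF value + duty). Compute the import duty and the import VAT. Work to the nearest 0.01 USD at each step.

Import duty = 191801.99 × 17% = 32606.34
VAT base = CIF + duty = 191801.99 + 32606.34 = 224408.33
Import VAT = 224408.33 × 20% = 44881.67

Import duty: USD 32606.34; import VAT: USD 44881.67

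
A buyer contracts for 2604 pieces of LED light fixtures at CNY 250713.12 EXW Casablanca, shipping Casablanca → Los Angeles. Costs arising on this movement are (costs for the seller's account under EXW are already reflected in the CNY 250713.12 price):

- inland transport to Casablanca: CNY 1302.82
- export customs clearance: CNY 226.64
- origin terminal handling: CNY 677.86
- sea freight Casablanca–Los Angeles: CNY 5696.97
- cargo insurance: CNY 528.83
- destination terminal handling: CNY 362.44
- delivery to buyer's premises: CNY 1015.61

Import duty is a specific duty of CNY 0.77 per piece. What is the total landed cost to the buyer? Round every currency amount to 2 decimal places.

EXW: the seller makes goods available at their premises; the buyer bears all onward costs.
CIF value = EXW price + inland to port + export clearance + origin terminal + freight + insurance = 250713.12 + 1302.82 + 226.64 + 677.86 + 5696.97 + 528.83 = 259146.24
Import duty = 2604 × 0.77 = 2005.08
Buyer bears: inland to port 1302.82 + export clearance 226.64 + origin terminal 677.86 + freight 5696.97 + insurance 528.83 + destination terminal 362.44 + delivery 1015.61 + duty 2005.08 = 11816.25
Landed cost = invoice 250713.12 + 11816.25 = 262529.37

Total landed cost: CNY 262529.37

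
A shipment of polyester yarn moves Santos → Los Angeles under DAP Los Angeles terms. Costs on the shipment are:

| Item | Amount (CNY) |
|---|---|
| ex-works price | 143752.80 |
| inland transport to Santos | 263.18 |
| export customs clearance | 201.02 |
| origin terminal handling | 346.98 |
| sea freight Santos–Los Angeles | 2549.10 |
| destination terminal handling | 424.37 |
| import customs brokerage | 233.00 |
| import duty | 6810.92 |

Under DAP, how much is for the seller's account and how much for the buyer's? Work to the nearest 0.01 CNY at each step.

Seller: CNY 147537.45; buyer: CNY 7043.92

DAP: the seller bears all costs to the named destination except import duty and clearance.
Seller's account: goods 143752.80 + inland to port 263.18 + export clearance 201.02 + origin terminal 346.98 + freight 2549.10 + destination terminal 424.37 = 147537.45
Buyer's account: brokerage 233.00 + duty 6810.92 = 7043.92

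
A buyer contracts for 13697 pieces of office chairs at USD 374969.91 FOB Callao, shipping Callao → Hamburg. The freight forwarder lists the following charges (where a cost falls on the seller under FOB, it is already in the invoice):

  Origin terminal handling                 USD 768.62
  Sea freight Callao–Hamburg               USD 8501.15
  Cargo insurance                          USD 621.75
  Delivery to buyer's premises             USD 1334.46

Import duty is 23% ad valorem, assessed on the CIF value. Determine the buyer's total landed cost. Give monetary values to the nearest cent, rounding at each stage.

FOB: the seller bears costs until goods are on board at the origin port; the buyer bears freight, insurance and all costs thereafter.
Already in the invoice (seller's account under FOB): origin terminal — exclude.
CIF value = FOB price + freight + insurance = 374969.91 + 8501.15 + 621.75 = 384092.81
Import duty = 384092.81 × 23% = 88341.35
Buyer bears: freight 8501.15 + insurance 621.75 + delivery 1334.46 + duty 88341.35 = 98798.71
Landed cost = invoice 374969.91 + 98798.71 = 473768.62

Total landed cost: USD 473768.62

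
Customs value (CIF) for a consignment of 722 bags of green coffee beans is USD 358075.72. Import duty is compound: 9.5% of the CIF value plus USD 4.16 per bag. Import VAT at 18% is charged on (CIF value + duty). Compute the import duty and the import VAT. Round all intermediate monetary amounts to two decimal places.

Import duty: USD 37020.71; import VAT: USD 71117.36

Ad valorem component: 358075.72 × 9.5% = 34017.19
Specific component: 722 × 4.16 = 3003.52
Import duty = 34017.19 + 3003.52 = 37020.71
VAT base = CIF + duty = 358075.72 + 37020.71 = 395096.43
Import VAT = 395096.43 × 18% = 71117.36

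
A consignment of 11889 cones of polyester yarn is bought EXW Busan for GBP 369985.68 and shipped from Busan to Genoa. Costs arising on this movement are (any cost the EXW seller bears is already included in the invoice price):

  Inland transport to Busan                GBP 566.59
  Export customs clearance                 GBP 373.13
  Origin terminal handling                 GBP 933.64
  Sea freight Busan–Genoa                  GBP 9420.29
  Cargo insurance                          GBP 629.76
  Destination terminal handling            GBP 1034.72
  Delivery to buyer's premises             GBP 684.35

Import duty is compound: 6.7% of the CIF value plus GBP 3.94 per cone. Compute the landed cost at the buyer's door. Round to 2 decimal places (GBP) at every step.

EXW: the seller makes goods available at their premises; the buyer bears all onward costs.
CIF value = EXW price + inland to port + export clearance + origin terminal + freight + insurance = 369985.68 + 566.59 + 373.13 + 933.64 + 9420.29 + 629.76 = 381909.09
Ad valorem component: 381909.09 × 6.7% = 25587.91
Specific component: 11889 × 3.94 = 46842.66
Import duty = 25587.91 + 46842.66 = 72430.57
Buyer bears: inland to port 566.59 + export clearance 373.13 + origin terminal 933.64 + freight 9420.29 + insurance 629.76 + destination terminal 1034.72 + delivery 684.35 + duty 72430.57 = 86073.05
Landed cost = invoice 369985.68 + 86073.05 = 456058.73

Total landed cost: GBP 456058.73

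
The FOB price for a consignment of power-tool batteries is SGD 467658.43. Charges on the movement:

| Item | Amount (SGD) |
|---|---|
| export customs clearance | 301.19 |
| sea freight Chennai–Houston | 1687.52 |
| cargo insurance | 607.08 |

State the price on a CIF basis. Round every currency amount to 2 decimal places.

Not relevant to the conversion: export clearance — on the seller under both FOB and CIF; already in the FOB price and stays in the CIF price.
From FOB to CIF, the seller additionally bears: freight, insurance.
CIF price = 467658.43 + 1687.52 + 607.08 = 469953.03

CIF price: SGD 469953.03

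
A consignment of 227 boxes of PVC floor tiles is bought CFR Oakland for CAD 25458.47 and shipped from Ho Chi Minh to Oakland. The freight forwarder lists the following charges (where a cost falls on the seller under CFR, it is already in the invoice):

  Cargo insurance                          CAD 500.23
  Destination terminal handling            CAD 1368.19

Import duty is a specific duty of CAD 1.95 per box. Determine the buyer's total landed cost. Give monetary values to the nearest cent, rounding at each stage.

CFR: the seller pays costs through ocean freight to the destination port, but not insurance.
CIF value = CFR price + insurance = 25458.47 + 500.23 = 25958.70
Import duty = 227 × 1.95 = 442.65
Buyer bears: insurance 500.23 + destination terminal 1368.19 + duty 442.65 = 2311.07
Landed cost = invoice 25458.47 + 2311.07 = 27769.54

Total landed cost: CAD 27769.54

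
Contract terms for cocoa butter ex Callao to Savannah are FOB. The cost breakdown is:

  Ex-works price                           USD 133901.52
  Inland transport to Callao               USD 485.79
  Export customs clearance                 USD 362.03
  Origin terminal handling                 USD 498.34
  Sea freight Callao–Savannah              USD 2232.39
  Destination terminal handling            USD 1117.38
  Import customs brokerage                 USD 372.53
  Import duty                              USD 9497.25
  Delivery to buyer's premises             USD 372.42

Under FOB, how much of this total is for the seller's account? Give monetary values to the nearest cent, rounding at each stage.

Seller's account: USD 135247.68

FOB: the seller bears costs until goods are on board at the origin port; the buyer bears freight, insurance and all costs thereafter.
Seller's account: goods 133901.52 + inland to port 485.79 + export clearance 362.03 + origin terminal 498.34 = 135247.68
Buyer's account: freight 2232.39 + destination terminal 1117.38 + brokerage 372.53 + duty 9497.25 + delivery 372.42 = 13591.97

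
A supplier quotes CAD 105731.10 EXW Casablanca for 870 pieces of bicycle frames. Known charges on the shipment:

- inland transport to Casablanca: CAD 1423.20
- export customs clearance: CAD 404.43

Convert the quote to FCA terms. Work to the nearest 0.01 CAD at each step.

From EXW to FCA, the seller additionally bears: inland to port, export clearance.
FCA price = 105731.10 + 1423.20 + 404.43 = 107558.73

FCA price: CAD 107558.73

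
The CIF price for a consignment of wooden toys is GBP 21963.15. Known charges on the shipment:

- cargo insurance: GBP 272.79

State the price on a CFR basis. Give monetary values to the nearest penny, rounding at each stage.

CFR price: GBP 21690.36

From CIF to CFR, the seller no longer bears: insurance.
CFR price = 21963.15 − 272.79 = 21690.36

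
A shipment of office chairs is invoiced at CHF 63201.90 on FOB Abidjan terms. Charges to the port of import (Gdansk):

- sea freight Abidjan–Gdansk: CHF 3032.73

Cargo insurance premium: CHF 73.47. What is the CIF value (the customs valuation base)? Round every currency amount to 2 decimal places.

CIF value: CHF 66308.10

CIF = FOB price + freight + insurance
CIF = 63201.90 + 3032.73 + 73.47 = 66308.10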